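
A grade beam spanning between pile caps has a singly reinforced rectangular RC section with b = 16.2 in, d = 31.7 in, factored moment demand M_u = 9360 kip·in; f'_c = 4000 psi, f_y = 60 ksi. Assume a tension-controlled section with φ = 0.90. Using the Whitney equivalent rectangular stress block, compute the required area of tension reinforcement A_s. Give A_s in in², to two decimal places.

A_s ≈ 6.11 in²

M_n = M_u/φ = 9360/0.90 = 10400 kip·in.
From M_n = 0.85 f'_c a b (d − a/2):
a = d − √(d² − 2M_n/(0.85 f'_c b)) = 31.7 − √(31.7² − 2 × 10400/(0.85 × 4 × 16.2)) = 6.655 in.
A_s = 0.85 f'_c a b / f_y = 0.85 × 4 × 6.655 × 16.2 / 60 = 6.109 in².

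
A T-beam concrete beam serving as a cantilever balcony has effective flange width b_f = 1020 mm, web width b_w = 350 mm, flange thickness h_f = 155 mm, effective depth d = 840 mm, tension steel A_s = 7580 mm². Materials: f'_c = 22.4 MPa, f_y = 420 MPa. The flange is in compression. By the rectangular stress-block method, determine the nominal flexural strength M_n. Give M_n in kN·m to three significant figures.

M_n ≈ 2410 kN·m

Tension: T = A_s f_y = 7580 × 420 = 3183600 N.
Try a within the flange: a = T/(0.85 f'_c b_f) = 3183600/(0.85 × 22.4 × 1020) = 163.93 mm.
a = 163.93 > h_f = 155 mm: the block extends into the web. Split into flange-overhang and web parts.
C_f = 0.85 f'_c (b_f − b_w) h_f = 0.85 × 22.4 × (1020 − 350) × 155 = 1977304 N.
Remaining web compression depth: a_w = (T − C_f)/(0.85 f'_c b_w) = (3183600 − 1977304)/(0.85 × 22.4 × 350) = 181.02 mm.
M_n = C_f(d − h_f/2) + (T − C_f)(d − a_w/2) = 1977304 × (840 − 77.5) + 1206296 × (840 − 90.51) = 1507.69 + 904.11 = 2411.80 × 10⁶ N·mm.
M_n = 2411.80 kN·m.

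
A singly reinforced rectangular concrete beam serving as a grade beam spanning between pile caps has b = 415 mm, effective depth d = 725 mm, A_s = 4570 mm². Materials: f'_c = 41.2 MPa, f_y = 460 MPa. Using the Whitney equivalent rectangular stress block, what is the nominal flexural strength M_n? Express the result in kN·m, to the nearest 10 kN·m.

M_n ≈ 1370 kN·m

T = A_s f_y = 4570 × 460 = 2102200 N = 2102.2 kN.
From C = T: a = T/(0.85 f'_c b) = 2102200/(0.85 × 41.2 × 415) = 144.65 mm.
M_n = T(d − a/2) = 2102.2 kN × (725 − 72.325) mm = 1372.05 kN·m.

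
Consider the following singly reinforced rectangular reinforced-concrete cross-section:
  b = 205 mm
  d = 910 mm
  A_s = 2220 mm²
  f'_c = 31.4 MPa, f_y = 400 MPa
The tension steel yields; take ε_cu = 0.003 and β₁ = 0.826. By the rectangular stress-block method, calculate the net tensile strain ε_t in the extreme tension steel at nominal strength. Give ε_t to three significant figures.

ε_t ≈ 0.0109

a = A_s f_y/(0.85 f'_c b) = 162.30 mm.
β₁ = 0.826, so c = a/β₁ = 162.30/0.826 = 196.49 mm.
From the linear strain diagram with ε_cu = 0.003: ε_t = 0.003 (d − c)/c = 0.003 × (910 − 196.49)/196.49 = 0.0109.
Since ε_t ≥ 0.005, the section is tension-controlled.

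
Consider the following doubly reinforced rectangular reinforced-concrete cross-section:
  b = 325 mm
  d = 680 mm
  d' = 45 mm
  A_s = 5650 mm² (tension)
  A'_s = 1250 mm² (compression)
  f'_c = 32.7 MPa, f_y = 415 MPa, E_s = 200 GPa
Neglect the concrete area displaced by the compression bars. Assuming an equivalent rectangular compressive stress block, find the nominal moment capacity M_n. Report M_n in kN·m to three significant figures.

M_n ≈ 1390 kN·m

Assume both tension and compression steel yield.
Net tension couple steel: A_s − A'_s = 4400 mm².
a = (A_s − A'_s) f_y / (0.85 f'_c b) = 1826000/(0.85 × 32.7 × 325) = 202.14 mm.
c = a/β₁ = 202.14/0.816 = 247.72 mm; ε'_s = 0.003(c − d')/c = 0.0025 ≥ f_y/E_s = 0.0021, so compression steel does yield.
M_n = (A_s − A'_s) f_y (d − a/2) + A'_s f_y (d − d') = [1826000 × (680 − 101.07) + 518750 × (680 − 45)] × 10⁻⁶ = 1057.13 + 329.41 = 1386.54 kN·m.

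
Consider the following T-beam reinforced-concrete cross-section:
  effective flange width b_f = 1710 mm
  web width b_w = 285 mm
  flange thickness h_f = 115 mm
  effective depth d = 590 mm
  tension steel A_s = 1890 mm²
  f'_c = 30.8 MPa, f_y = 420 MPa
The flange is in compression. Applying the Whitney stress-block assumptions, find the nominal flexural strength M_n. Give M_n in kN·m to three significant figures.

Tension: T = A_s f_y = 1890 × 420 = 793800 N.
Try a within the flange: a = T/(0.85 f'_c b_f) = 793800/(0.85 × 30.8 × 1710) = 17.73 mm.
Since a = 17.73 ≤ h_f = 115 mm, the stress block lies entirely in the flange; analyse as a rectangular beam of width b_f.
M_n = T(d − a/2) = 793800 × (590 − 8.865) = 461.30 × 10⁶ N·mm.
M_n = 461.30 kN·m.

M_n ≈ 461 kN·m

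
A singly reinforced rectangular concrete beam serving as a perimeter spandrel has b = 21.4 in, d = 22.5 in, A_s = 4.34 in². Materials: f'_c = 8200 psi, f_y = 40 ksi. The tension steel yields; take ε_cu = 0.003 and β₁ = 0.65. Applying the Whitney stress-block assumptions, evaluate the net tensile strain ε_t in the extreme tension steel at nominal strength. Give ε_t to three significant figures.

a = A_s f_y/(0.85 f'_c b) = 1.164 in.
β₁ = 0.65, so c = a/β₁ = 1.164/0.65 = 1.791 in.
From the linear strain diagram with ε_cu = 0.003: ε_t = 0.003 (d − c)/c = 0.003 × (22.5 − 1.791)/1.791 = 0.0347.
Since ε_t ≥ 0.005, the section is tension-controlled.

ε_t ≈ 0.0347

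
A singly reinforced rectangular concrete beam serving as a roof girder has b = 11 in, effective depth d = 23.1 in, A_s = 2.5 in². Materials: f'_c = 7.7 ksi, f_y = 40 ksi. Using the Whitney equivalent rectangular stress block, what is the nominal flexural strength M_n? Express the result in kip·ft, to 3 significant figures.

M_n ≈ 187 kip·ft

T = A_s f_y = 2.5 × 40 = 100 kips.
a = T/(0.85 f'_c b) = 100/(0.85 × 7.7 × 11) = 1.389 in.
M_n = T(d − a/2) = 100 × (23.1 − 0.6945) = 2240.6 kip·in = 2240.6/12 = 186.72 kip·ft.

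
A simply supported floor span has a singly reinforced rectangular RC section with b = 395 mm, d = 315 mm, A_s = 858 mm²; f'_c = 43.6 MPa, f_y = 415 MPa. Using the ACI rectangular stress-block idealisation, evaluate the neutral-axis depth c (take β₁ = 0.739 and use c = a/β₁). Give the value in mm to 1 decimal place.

T = A_s f_y = 858 × 415 = 356070 N = 356.07 kN.
Setting C = 0.85 f'_c a b equal to T: a = 356070/(0.85 × 43.6 × 395) = 24.324 mm.
With β₁ = 0.739, c = a/β₁ = 24.324/0.739 = 32.9 mm.

c ≈ 32.9 mm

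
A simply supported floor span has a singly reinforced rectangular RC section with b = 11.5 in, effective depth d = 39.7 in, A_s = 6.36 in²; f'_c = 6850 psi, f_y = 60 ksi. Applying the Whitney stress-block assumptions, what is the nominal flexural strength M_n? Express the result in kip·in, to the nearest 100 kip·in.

T = A_s f_y = 6.36 × 60 = 381.6 kips.
a = T/(0.85 f'_c b) = 381.6/(0.85 × 6.85 × 11.5) = 5.699 in.
M_n = T(d − a/2) = 381.6 × (39.7 − 2.8495) = 14062.2 kip·in.

M_n ≈ 14100 kip·in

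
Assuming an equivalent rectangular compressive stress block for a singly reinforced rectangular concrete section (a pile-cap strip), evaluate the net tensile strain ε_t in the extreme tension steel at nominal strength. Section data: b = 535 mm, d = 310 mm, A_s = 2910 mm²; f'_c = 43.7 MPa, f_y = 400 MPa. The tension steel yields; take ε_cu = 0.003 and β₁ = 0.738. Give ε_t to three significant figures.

ε_t ≈ 0.00872

a = A_s f_y/(0.85 f'_c b) = 58.57 mm.
β₁ = 0.738, so c = a/β₁ = 58.57/0.738 = 79.36 mm.
From the linear strain diagram with ε_cu = 0.003: ε_t = 0.003 (d − c)/c = 0.003 × (310 − 79.36)/79.36 = 0.00872.
Since ε_t ≥ 0.005, the section is tension-controlled.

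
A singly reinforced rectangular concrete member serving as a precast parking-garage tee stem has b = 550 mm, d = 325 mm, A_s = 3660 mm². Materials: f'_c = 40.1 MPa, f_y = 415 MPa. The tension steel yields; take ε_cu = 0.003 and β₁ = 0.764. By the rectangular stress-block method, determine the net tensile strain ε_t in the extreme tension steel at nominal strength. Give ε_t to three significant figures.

a = A_s f_y/(0.85 f'_c b) = 81.02 mm.
β₁ = 0.764, so c = a/β₁ = 81.02/0.764 = 106.05 mm.
From the linear strain diagram with ε_cu = 0.003: ε_t = 0.003 (d − c)/c = 0.003 × (325 − 106.05)/106.05 = 0.00619.
Since ε_t ≥ 0.005, the section is tension-controlled.

ε_t ≈ 0.00619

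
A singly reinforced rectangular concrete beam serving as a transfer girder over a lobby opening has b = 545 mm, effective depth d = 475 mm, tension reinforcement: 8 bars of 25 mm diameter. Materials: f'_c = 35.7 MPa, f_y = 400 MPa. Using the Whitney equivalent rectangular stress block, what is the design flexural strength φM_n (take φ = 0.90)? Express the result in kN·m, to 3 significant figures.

φM_n ≈ 605 kN·m

A_s = 8 × 491 = 3928 mm².
T = A_s f_y = 3928 × 400 = 1571200 N = 1571.2 kN.
From C = T: a = T/(0.85 f'_c b) = 1571200/(0.85 × 35.7 × 545) = 95.01 mm.
M_n = T(d − a/2) = 1571.2 kN × (475 − 47.505) mm = 671.68 kN·m.
φM_n = 0.90 × 671.68 = 604.51 kN·m.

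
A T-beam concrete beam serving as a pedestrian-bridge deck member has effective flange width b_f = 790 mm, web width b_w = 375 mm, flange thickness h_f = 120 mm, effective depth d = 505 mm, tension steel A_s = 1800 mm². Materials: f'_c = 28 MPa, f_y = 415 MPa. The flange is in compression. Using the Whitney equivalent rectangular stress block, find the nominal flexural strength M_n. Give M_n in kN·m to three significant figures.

M_n ≈ 362 kN·m

Tension: T = A_s f_y = 1800 × 415 = 747000 N.
Try a within the flange: a = T/(0.85 f'_c b_f) = 747000/(0.85 × 28 × 790) = 39.73 mm.
Since a = 39.73 ≤ h_f = 120 mm, the stress block lies entirely in the flange; analyse as a rectangular beam of width b_f.
M_n = T(d − a/2) = 747000 × (505 − 19.865) = 362.40 × 10⁶ N·mm.
M_n = 362.40 kN·m.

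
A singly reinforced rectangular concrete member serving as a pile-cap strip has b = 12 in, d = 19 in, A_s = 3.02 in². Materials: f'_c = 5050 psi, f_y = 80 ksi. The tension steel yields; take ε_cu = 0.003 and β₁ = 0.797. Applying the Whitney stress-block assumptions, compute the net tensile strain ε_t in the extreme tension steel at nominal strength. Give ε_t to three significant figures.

a = A_s f_y/(0.85 f'_c b) = 4.690 in.
β₁ = 0.797, so c = a/β₁ = 4.690/0.797 = 5.885 in.
From the linear strain diagram with ε_cu = 0.003: ε_t = 0.003 (d − c)/c = 0.003 × (19 − 5.885)/5.885 = 0.00669.
Since ε_t ≥ 0.005, the section is tension-controlled.

ε_t ≈ 0.00669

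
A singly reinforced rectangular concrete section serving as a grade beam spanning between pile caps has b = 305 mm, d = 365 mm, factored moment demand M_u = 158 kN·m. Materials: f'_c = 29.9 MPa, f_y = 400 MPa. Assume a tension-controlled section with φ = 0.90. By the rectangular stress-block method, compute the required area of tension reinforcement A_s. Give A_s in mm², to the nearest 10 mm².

A_s ≈ 1330 mm²

M_n = M_u/φ = 158/0.90 = 175.556 kN·m.
With M_n = 0.85 f'_c a b (d − a/2), solve the quadratic for a:
a = d − √(d² − 2M_n/(0.85 f'_c b)) = 365 − √(365² − 2 × 175.556×10⁶/(0.85 × 29.9 × 305)) = 68.47 mm.
A_s = 0.85 f'_c a b / f_y = 0.85 × 29.9 × 68.47 × 305 / 400 = 1326.9 mm².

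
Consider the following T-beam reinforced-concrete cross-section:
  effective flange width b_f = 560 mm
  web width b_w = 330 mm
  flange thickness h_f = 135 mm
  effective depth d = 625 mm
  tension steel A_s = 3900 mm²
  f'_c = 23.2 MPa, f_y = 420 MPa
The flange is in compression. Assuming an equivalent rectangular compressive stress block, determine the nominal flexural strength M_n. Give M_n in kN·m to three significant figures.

M_n ≈ 902 kN·m

Tension: T = A_s f_y = 3900 × 420 = 1638000 N.
Try a within the flange: a = T/(0.85 f'_c b_f) = 1638000/(0.85 × 23.2 × 560) = 148.33 mm.
a = 148.33 > h_f = 135 mm: the block extends into the web. Split into flange-overhang and web parts.
C_f = 0.85 f'_c (b_f − b_w) h_f = 0.85 × 23.2 × (560 − 330) × 135 = 612306 N.
Remaining web compression depth: a_w = (T − C_f)/(0.85 f'_c b_w) = (1638000 − 612306)/(0.85 × 23.2 × 330) = 157.61 mm.
M_n = C_f(d − h_f/2) + (T − C_f)(d − a_w/2) = 612306 × (625 − 67.5) + 1025694 × (625 − 78.805) = 341.36 + 560.23 = 901.59 × 10⁶ N·mm.
M_n = 901.59 kN·m.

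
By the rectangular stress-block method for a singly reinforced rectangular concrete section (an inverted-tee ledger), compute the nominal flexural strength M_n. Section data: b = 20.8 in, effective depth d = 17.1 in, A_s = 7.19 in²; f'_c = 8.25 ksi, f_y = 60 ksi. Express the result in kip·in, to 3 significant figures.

T = A_s f_y = 7.19 × 60 = 431.4 kips.
a = T/(0.85 f'_c b) = 431.4/(0.85 × 8.25 × 20.8) = 2.958 in.
M_n = T(d − a/2) = 431.4 × (17.1 − 1.479) = 6738.9 kip·in.

M_n ≈ 6740 kip·in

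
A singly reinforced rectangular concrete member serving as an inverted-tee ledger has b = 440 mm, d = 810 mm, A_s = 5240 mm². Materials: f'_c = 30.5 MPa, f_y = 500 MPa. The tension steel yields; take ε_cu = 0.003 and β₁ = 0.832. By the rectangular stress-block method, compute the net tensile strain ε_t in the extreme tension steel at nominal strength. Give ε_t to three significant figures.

a = A_s f_y/(0.85 f'_c b) = 229.68 mm.
β₁ = 0.832, so c = a/β₁ = 229.68/0.832 = 276.06 mm.
From the linear strain diagram with ε_cu = 0.003: ε_t = 0.003 (d − c)/c = 0.003 × (810 − 276.06)/276.06 = 0.00580.
Since ε_t ≥ 0.005, the section is tension-controlled.

ε_t ≈ 0.00580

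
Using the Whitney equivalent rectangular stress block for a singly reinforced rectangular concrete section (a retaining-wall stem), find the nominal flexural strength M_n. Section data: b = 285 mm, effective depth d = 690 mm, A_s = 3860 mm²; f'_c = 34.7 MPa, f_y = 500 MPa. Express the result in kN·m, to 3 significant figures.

M_n ≈ 1110 kN·m

T = A_s f_y = 3860 × 500 = 1930000 N = 1930 kN.
From C = T: a = T/(0.85 f'_c b) = 1930000/(0.85 × 34.7 × 285) = 229.60 mm.
M_n = T(d − a/2) = 1930 kN × (690 − 114.8) mm = 1110.14 kN·m.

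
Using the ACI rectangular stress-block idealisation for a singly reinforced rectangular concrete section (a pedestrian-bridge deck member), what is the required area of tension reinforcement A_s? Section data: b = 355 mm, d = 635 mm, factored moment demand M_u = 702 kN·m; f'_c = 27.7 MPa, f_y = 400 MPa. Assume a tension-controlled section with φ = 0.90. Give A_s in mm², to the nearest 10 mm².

M_n = M_u/φ = 702/0.90 = 780 kN·m.
With M_n = 0.85 f'_c a b (d − a/2), solve the quadratic for a:
a = d − √(d² − 2M_n/(0.85 f'_c b)) = 635 − √(635² − 2 × 780×10⁶/(0.85 × 27.7 × 355)) = 169.61 mm.
A_s = 0.85 f'_c a b / f_y = 0.85 × 27.7 × 169.61 × 355 / 400 = 3544.2 mm².

A_s ≈ 3540 mm²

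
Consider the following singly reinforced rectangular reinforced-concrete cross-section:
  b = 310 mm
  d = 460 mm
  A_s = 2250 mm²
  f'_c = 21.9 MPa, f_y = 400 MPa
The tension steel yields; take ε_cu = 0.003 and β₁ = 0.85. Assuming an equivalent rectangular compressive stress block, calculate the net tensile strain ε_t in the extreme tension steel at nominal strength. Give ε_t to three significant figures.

a = A_s f_y/(0.85 f'_c b) = 155.96 mm.
β₁ = 0.85, so c = a/β₁ = 155.96/0.85 = 183.48 mm.
From the linear strain diagram with ε_cu = 0.003: ε_t = 0.003 (d − c)/c = 0.003 × (460 − 183.48)/183.48 = 0.00452.
ε_t is between 0.004 and 0.005 — transition zone.

ε_t ≈ 0.00452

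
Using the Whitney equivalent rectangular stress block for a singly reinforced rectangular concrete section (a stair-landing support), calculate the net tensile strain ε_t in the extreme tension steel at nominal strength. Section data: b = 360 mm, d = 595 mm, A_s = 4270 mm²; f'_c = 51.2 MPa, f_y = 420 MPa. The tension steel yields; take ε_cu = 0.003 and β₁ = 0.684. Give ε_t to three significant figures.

ε_t ≈ 0.00767

a = A_s f_y/(0.85 f'_c b) = 114.47 mm.
β₁ = 0.684, so c = a/β₁ = 114.47/0.684 = 167.35 mm.
From the linear strain diagram with ε_cu = 0.003: ε_t = 0.003 (d − c)/c = 0.003 × (595 − 167.35)/167.35 = 0.00767.
Since ε_t ≥ 0.005, the section is tension-controlled.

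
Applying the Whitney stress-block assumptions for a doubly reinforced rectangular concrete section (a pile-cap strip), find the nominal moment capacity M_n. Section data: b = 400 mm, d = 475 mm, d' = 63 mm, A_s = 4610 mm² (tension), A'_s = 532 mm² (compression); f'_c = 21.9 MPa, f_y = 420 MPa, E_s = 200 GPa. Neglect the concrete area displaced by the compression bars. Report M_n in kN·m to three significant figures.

Assume both tension and compression steel yield.
Net tension couple steel: A_s − A'_s = 4078 mm².
a = (A_s − A'_s) f_y / (0.85 f'_c b) = 1712760/(0.85 × 21.9 × 400) = 230.02 mm.
c = a/β₁ = 230.02/0.85 = 270.61 mm; ε'_s = 0.003(c − d')/c = 0.0023 ≥ f_y/E_s = 0.0021, so compression steel does yield.
M_n = (A_s − A'_s) f_y (d − a/2) + A'_s f_y (d − d') = [1712760 × (475 − 115.01) + 223440 × (475 − 63)] × 10⁻⁶ = 616.58 + 92.06 = 708.64 kN·m.

M_n ≈ 709 kN·m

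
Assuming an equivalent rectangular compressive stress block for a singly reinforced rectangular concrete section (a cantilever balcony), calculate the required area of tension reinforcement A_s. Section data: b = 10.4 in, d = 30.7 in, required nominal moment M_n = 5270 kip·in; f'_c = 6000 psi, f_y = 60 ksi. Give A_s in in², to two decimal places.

A_s ≈ 3.03 in²

From M_n = 0.85 f'_c a b (d − a/2):
a = d − √(d² − 2M_n/(0.85 f'_c b)) = 30.7 − √(30.7² − 2 × 5270/(0.85 × 6 × 10.4)) = 3.428 in.
A_s = 0.85 f'_c a b / f_y = 0.85 × 6 × 3.428 × 10.4 / 60 = 3.030 in².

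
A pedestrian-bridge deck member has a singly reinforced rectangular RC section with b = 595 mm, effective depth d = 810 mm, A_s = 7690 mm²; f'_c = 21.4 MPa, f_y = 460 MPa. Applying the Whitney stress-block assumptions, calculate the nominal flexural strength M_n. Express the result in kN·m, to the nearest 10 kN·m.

M_n ≈ 2290 kN·m

T = A_s f_y = 7690 × 460 = 3537400 N = 3537.4 kN.
From C = T: a = T/(0.85 f'_c b) = 3537400/(0.85 × 21.4 × 595) = 326.84 mm.
M_n = T(d − a/2) = 3537.4 kN × (810 − 163.42) mm = 2287.21 kN·m.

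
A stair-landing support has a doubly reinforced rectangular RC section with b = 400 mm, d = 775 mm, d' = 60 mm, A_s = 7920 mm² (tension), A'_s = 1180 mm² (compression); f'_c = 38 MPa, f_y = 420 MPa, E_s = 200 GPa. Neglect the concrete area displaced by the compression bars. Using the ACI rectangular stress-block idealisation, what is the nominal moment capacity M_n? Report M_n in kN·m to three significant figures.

Assume both tension and compression steel yield.
Net tension couple steel: A_s − A'_s = 6740 mm².
a = (A_s − A'_s) f_y / (0.85 f'_c b) = 2830800/(0.85 × 38 × 400) = 219.10 mm.
c = a/β₁ = 219.10/0.779 = 281.26 mm; ε'_s = 0.003(c − d')/c = 0.0024 ≥ f_y/E_s = 0.0021, so compression steel does yield.
M_n = (A_s − A'_s) f_y (d − a/2) + A'_s f_y (d − d') = [2830800 × (775 − 109.55) + 495600 × (775 − 60)] × 10⁻⁶ = 1883.76 + 354.35 = 2238.11 kN·m.

M_n ≈ 2240 kN·m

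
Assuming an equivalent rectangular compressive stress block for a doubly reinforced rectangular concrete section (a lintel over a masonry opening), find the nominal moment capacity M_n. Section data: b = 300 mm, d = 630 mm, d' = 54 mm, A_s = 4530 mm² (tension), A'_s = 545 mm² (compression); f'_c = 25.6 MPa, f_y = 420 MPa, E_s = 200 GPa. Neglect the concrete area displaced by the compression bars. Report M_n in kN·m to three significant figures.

M_n ≈ 972 kN·m

Assume both tension and compression steel yield.
Net tension couple steel: A_s − A'_s = 3985 mm².
a = (A_s − A'_s) f_y / (0.85 f'_c b) = 1673700/(0.85 × 25.6 × 300) = 256.39 mm.
c = a/β₁ = 256.39/0.85 = 301.64 mm; ε'_s = 0.003(c − d')/c = 0.0025 ≥ f_y/E_s = 0.0021, so compression steel does yield.
M_n = (A_s − A'_s) f_y (d − a/2) + A'_s f_y (d − d') = [1673700 × (630 − 128.195) + 228900 × (630 − 54)] × 10⁻⁶ = 839.87 + 131.85 = 971.72 kN·m.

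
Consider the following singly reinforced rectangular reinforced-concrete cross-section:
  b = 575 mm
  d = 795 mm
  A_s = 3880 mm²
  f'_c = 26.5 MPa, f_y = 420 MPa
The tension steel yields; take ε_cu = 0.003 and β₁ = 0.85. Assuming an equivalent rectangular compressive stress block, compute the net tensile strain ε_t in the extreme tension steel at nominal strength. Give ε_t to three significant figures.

ε_t ≈ 0.0131

a = A_s f_y/(0.85 f'_c b) = 125.82 mm.
β₁ = 0.85, so c = a/β₁ = 125.82/0.85 = 148.02 mm.
From the linear strain diagram with ε_cu = 0.003: ε_t = 0.003 (d − c)/c = 0.003 × (795 − 148.02)/148.02 = 0.0131.
Since ε_t ≥ 0.005, the section is tension-controlled.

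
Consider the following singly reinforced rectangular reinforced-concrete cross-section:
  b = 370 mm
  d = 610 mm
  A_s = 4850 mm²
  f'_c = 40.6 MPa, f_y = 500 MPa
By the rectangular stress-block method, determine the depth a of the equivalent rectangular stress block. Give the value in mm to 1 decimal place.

T = A_s f_y = 4850 × 500 = 2425000 N = 2425 kN.
Setting C = 0.85 f'_c a b equal to T: a = 2425000/(0.85 × 40.6 × 370) = 189.9 mm.

a ≈ 189.9 mm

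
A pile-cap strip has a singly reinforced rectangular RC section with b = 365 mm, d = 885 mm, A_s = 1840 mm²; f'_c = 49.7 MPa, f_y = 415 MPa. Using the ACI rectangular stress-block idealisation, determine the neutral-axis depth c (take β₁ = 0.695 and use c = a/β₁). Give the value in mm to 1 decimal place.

c ≈ 71.3 mm

T = A_s f_y = 1840 × 415 = 763600 N = 763.6 kN.
Setting C = 0.85 f'_c a b equal to T: a = 763600/(0.85 × 49.7 × 365) = 49.522 mm.
With β₁ = 0.695, c = a/β₁ = 49.522/0.695 = 71.3 mm.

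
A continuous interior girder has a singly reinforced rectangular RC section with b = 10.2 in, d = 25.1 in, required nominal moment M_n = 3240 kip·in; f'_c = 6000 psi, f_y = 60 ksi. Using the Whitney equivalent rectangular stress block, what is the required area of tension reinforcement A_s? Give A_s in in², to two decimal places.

A_s ≈ 2.27 in²

From M_n = 0.85 f'_c a b (d − a/2):
a = d − √(d² − 2M_n/(0.85 f'_c b)) = 25.1 − √(25.1² − 2 × 3240/(0.85 × 6 × 10.2)) = 2.618 in.
A_s = 0.85 f'_c a b / f_y = 0.85 × 6 × 2.618 × 10.2 / 60 = 2.270 in².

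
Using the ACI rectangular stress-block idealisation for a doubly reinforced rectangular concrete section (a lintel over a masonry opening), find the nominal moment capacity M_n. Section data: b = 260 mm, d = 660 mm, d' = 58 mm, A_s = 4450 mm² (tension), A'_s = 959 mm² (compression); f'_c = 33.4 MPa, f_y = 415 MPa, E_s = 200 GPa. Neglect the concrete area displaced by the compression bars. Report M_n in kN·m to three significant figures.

M_n ≈ 1050 kN·m

Assume both tension and compression steel yield.
Net tension couple steel: A_s − A'_s = 3491 mm².
a = (A_s − A'_s) f_y / (0.85 f'_c b) = 1448765/(0.85 × 33.4 × 260) = 196.27 mm.
c = a/β₁ = 196.27/0.811 = 242.01 mm; ε'_s = 0.003(c − d')/c = 0.0023 ≥ f_y/E_s = 0.0021, so compression steel does yield.
M_n = (A_s − A'_s) f_y (d − a/2) + A'_s f_y (d − d') = [1448765 × (660 − 98.135) + 397985 × (660 − 58)] × 10⁻⁶ = 814.01 + 239.59 = 1053.60 kN·m.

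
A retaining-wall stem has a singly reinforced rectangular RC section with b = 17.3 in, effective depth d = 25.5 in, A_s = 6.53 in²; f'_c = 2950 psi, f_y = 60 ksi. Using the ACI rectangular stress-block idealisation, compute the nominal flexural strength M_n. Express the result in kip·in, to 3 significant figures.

M_n ≈ 8220 kip·in

T = A_s f_y = 6.53 × 60 = 391.8 kips.
a = T/(0.85 f'_c b) = 391.8/(0.85 × 2.95 × 17.3) = 9.032 in.
M_n = T(d − a/2) = 391.8 × (25.5 − 4.516) = 8221.5 kip·in.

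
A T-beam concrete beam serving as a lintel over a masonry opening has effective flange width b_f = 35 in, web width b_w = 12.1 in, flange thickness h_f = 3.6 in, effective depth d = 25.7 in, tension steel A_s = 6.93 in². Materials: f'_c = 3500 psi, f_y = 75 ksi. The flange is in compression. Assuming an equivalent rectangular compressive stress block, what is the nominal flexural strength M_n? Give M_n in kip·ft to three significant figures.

M_n ≈ 989 kip·ft

Tension: T = A_s f_y = 6.93 × 75 = 519.75 kips.
Try a within the flange: a = T/(0.85 f'_c b_f) = 519.75/(0.85 × 3.5 × 35) = 4.992 in.
a = 4.992 > h_f = 3.6 in: the block extends into the web. Split into flange-overhang and web parts.
C_f = 0.85 f'_c (b_f − b_w) h_f = 0.85 × 3.5 × (35 − 12.1) × 3.6 = 245.3 kips.
Remaining web compression depth: a_w = (T − C_f)/(0.85 f'_c b_w) = (519.75 − 245.3)/(0.85 × 3.5 × 12.1) = 7.624 in.
M_n = C_f(d − h_f/2) + (T − C_f)(d − a_w/2) = 245.3 × (25.7 − 1.8) + 274.45 × (25.7 − 3.812) = 5862.7 + 6007.2 = 11869.9 kip·in.
M_n = 11869.9/12 = 989.16 kip·ft.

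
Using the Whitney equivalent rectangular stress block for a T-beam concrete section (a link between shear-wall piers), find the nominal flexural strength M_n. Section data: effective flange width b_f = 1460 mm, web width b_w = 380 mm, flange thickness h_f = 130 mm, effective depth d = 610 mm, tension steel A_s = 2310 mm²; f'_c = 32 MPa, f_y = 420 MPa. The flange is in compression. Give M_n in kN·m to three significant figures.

Tension: T = A_s f_y = 2310 × 420 = 970200 N.
Try a within the flange: a = T/(0.85 f'_c b_f) = 970200/(0.85 × 32 × 1460) = 24.43 mm.
Since a = 24.43 ≤ h_f = 130 mm, the stress block lies entirely in the flange; analyse as a rectangular beam of width b_f.
M_n = T(d − a/2) = 970200 × (610 − 12.215) = 579.97 × 10⁶ N·mm.
M_n = 579.97 kN·m.

M_n ≈ 580 kN·m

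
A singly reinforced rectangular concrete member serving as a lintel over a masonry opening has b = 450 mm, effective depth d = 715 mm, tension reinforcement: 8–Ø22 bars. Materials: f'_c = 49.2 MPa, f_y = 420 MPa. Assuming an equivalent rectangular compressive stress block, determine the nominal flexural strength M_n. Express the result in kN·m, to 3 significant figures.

A_s = 8 × 380 = 3040 mm².
T = A_s f_y = 3040 × 420 = 1276800 N = 1276.8 kN.
From C = T: a = T/(0.85 f'_c b) = 1276800/(0.85 × 49.2 × 450) = 67.85 mm.
M_n = T(d − a/2) = 1276.8 kN × (715 − 33.925) mm = 869.60 kN·m.

M_n ≈ 870 kN·m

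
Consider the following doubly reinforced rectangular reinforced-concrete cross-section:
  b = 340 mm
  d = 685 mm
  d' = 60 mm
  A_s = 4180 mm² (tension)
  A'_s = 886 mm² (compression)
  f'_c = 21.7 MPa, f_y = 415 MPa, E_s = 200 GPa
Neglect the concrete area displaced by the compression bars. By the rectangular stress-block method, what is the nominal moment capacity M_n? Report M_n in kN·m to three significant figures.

M_n ≈ 1020 kN·m

Assume both tension and compression steel yield.
Net tension couple steel: A_s − A'_s = 3294 mm².
a = (A_s − A'_s) f_y / (0.85 f'_c b) = 1367010/(0.85 × 21.7 × 340) = 217.98 mm.
c = a/β₁ = 217.98/0.85 = 256.45 mm; ε'_s = 0.003(c − d')/c = 0.0023 ≥ f_y/E_s = 0.0021, so compression steel does yield.
M_n = (A_s − A'_s) f_y (d − a/2) + A'_s f_y (d − d') = [1367010 × (685 − 108.99) + 367690 × (685 − 60)] × 10⁻⁶ = 787.41 + 229.81 = 1017.22 kN·m.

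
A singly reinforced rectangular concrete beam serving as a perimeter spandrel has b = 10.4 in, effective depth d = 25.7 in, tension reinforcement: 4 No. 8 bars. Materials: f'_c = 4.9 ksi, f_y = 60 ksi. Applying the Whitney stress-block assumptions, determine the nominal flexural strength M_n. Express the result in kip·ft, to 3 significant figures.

M_n ≈ 371 kip·ft

A_s = 4 × 0.79 = 3.16 in².
T = A_s f_y = 3.16 × 60 = 189.6 kips.
a = T/(0.85 f'_c b) = 189.6/(0.85 × 4.9 × 10.4) = 4.377 in.
M_n = T(d − a/2) = 189.6 × (25.7 − 2.1885) = 4457.8 kip·in = 4457.8/12 = 371.48 kip·ft.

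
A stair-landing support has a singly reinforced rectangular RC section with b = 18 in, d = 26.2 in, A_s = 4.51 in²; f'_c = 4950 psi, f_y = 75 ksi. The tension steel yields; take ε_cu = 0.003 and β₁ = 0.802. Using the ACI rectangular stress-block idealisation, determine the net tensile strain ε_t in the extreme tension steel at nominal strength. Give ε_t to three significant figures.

a = A_s f_y/(0.85 f'_c b) = 4.466 in.
β₁ = 0.802, so c = a/β₁ = 4.466/0.802 = 5.569 in.
From the linear strain diagram with ε_cu = 0.003: ε_t = 0.003 (d − c)/c = 0.003 × (26.2 − 5.569)/5.569 = 0.0111.
Since ε_t ≥ 0.005, the section is tension-controlled.

ε_t ≈ 0.0111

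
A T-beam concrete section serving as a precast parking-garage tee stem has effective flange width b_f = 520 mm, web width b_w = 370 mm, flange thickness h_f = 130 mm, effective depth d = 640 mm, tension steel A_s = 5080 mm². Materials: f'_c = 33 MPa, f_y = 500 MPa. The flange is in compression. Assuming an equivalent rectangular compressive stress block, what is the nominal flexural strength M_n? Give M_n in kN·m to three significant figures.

Tension: T = A_s f_y = 5080 × 500 = 2540000 N.
Try a within the flange: a = T/(0.85 f'_c b_f) = 2540000/(0.85 × 33 × 520) = 174.14 mm.
a = 174.14 > h_f = 130 mm: the block extends into the web. Split into flange-overhang and web parts.
C_f = 0.85 f'_c (b_f − b_w) h_f = 0.85 × 33 × (520 − 370) × 130 = 546975 N.
Remaining web compression depth: a_w = (T − C_f)/(0.85 f'_c b_w) = (2540000 − 546975)/(0.85 × 33 × 370) = 192.03 mm.
M_n = C_f(d − h_f/2) + (T − C_f)(d − a_w/2) = 546975 × (640 − 65) + 1993025 × (640 − 96.015) = 314.51 + 1084.18 = 1398.69 × 10⁶ N·mm.
M_n = 1398.69 kN·m.

M_n ≈ 1400 kN·m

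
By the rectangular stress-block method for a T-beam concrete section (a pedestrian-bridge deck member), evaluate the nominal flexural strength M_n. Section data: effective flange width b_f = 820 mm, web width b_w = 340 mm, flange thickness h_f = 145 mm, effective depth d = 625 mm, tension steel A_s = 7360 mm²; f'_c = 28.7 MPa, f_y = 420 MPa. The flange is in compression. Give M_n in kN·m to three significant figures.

M_n ≈ 1690 kN·m

Tension: T = A_s f_y = 7360 × 420 = 3091200 N.
Try a within the flange: a = T/(0.85 f'_c b_f) = 3091200/(0.85 × 28.7 × 820) = 154.53 mm.
a = 154.53 > h_f = 145 mm: the block extends into the web. Split into flange-overhang and web parts.
C_f = 0.85 f'_c (b_f − b_w) h_f = 0.85 × 28.7 × (820 − 340) × 145 = 1697892 N.
Remaining web compression depth: a_w = (T − C_f)/(0.85 f'_c b_w) = (3091200 − 1697892)/(0.85 × 28.7 × 340) = 167.98 mm.
M_n = C_f(d − h_f/2) + (T − C_f)(d − a_w/2) = 1697892 × (625 − 72.5) + 1393308 × (625 − 83.99) = 938.09 + 753.79 = 1691.88 × 10⁶ N·mm.
M_n = 1691.88 kN·m.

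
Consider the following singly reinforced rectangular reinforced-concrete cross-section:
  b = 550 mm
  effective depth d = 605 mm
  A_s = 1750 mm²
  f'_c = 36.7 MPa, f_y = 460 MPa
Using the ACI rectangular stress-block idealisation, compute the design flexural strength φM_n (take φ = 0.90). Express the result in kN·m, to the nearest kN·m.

φM_n ≈ 421 kN·m

T = A_s f_y = 1750 × 460 = 805000 N = 805 kN.
From C = T: a = T/(0.85 f'_c b) = 805000/(0.85 × 36.7 × 550) = 46.92 mm.
M_n = T(d − a/2) = 805 kN × (605 − 23.46) mm = 468.14 kN·m.
φM_n = 0.90 × 468.14 = 421.33 kN·m.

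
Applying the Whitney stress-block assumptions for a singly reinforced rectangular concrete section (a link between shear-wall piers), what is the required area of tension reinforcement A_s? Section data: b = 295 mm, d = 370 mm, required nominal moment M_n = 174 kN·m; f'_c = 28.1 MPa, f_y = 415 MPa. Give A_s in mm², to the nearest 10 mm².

A_s ≈ 1260 mm²

With M_n = 0.85 f'_c a b (d − a/2), solve the quadratic for a:
a = d − √(d² − 2M_n/(0.85 f'_c b)) = 370 − √(370² − 2 × 174×10⁶/(0.85 × 28.1 × 295)) = 74.18 mm.
A_s = 0.85 f'_c a b / f_y = 0.85 × 28.1 × 74.18 × 295 / 415 = 1259.5 mm².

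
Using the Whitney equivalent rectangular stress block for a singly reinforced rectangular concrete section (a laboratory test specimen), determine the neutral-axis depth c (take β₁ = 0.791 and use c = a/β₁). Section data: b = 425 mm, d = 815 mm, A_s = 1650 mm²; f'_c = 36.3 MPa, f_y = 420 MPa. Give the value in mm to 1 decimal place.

T = A_s f_y = 1650 × 420 = 693000 N = 693 kN.
Setting C = 0.85 f'_c a b equal to T: a = 693000/(0.85 × 36.3 × 425) = 52.847 mm.
With β₁ = 0.791, c = a/β₁ = 52.847/0.791 = 66.8 mm.

c ≈ 66.8 mm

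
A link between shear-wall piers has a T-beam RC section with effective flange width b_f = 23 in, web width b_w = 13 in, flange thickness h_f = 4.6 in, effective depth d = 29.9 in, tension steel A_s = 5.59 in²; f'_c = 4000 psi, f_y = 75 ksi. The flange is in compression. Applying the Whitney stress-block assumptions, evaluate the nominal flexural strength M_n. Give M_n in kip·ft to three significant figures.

Tension: T = A_s f_y = 5.59 × 75 = 419.25 kips.
Try a within the flange: a = T/(0.85 f'_c b_f) = 419.25/(0.85 × 4 × 23) = 5.361 in.
a = 5.361 > h_f = 4.6 in: the block extends into the web. Split into flange-overhang and web parts.
C_f = 0.85 f'_c (b_f − b_w) h_f = 0.85 × 4 × (23 − 13) × 4.6 = 156.4 kips.
Remaining web compression depth: a_w = (T − C_f)/(0.85 f'_c b_w) = (419.25 − 156.4)/(0.85 × 4 × 13) = 5.947 in.
M_n = C_f(d − h_f/2) + (T − C_f)(d − a_w/2) = 156.4 × (29.9 − 2.3) + 262.85 × (29.9 − 2.9735) = 4316.6 + 7077.6 = 11394.2 kip·in.
M_n = 11394.2/12 = 949.52 kip·ft.

M_n ≈ 950 kip·ft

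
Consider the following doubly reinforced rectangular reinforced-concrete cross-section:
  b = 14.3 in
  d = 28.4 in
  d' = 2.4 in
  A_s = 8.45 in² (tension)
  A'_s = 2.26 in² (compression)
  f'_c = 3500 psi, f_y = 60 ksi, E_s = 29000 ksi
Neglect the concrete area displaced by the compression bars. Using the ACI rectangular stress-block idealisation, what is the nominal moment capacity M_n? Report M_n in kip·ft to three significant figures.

M_n ≈ 1040 kip·ft

Assume both steels yield.
a = (A_s − A'_s) f_y/(0.85 f'_c b) = (8.45 − 2.26) × 60/(0.85 × 3.5 × 14.3) = 8.730 in.
c = a/β₁ = 8.730/0.85 = 10.271 in; ε'_s = 0.003(c − d')/c = 0.0023 ≥ ε_y = 0.0021, so the compression steel yields.
M_n = (A_s − A'_s) f_y (d − a/2) + A'_s f_y (d − d') = 371.4 × (28.4 − 4.365) + 135.6 × (28.4 − 2.4) = 8926.6 + 3525.6 = 12452.2 kip·in = 12452.2/12 = 1037.68 kip·ft.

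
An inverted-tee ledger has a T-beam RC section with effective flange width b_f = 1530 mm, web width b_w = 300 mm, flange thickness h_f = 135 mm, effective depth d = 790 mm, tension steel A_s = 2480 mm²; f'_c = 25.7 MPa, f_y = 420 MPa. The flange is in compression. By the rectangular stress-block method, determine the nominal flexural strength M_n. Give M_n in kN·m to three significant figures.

M_n ≈ 807 kN·m

Tension: T = A_s f_y = 2480 × 420 = 1041600 N.
Try a within the flange: a = T/(0.85 f'_c b_f) = 1041600/(0.85 × 25.7 × 1530) = 31.16 mm.
Since a = 31.16 ≤ h_f = 135 mm, the stress block lies entirely in the flange; analyse as a rectangular beam of width b_f.
M_n = T(d − a/2) = 1041600 × (790 − 15.58) = 806.64 × 10⁶ N·mm.
M_n = 806.64 kN·m.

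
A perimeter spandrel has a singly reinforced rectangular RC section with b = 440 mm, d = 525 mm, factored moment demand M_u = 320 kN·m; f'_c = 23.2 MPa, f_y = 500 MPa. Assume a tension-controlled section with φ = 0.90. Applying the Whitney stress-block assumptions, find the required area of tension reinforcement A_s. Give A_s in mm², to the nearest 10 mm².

A_s ≈ 1470 mm²

M_n = M_u/φ = 320/0.90 = 355.556 kN·m.
With M_n = 0.85 f'_c a b (d − a/2), solve the quadratic for a:
a = d − √(d² − 2M_n/(0.85 f'_c b)) = 525 − √(525² − 2 × 355.556×10⁶/(0.85 × 23.2 × 440)) = 84.92 mm.
A_s = 0.85 f'_c a b / f_y = 0.85 × 23.2 × 84.92 × 440 / 500 = 1473.7 mm².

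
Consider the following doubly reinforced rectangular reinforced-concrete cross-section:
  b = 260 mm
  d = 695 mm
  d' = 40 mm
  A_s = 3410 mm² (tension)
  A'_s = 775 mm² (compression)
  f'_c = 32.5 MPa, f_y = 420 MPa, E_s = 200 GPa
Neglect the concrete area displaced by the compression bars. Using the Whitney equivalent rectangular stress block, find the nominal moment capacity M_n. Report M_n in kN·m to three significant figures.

M_n ≈ 897 kN·m

Assume both tension and compression steel yield.
Net tension couple steel: A_s − A'_s = 2635 mm².
a = (A_s − A'_s) f_y / (0.85 f'_c b) = 1106700/(0.85 × 32.5 × 260) = 154.08 mm.
c = a/β₁ = 154.08/0.818 = 188.36 mm; ε'_s = 0.003(c − d')/c = 0.0024 ≥ f_y/E_s = 0.0021, so compression steel does yield.
M_n = (A_s − A'_s) f_y (d − a/2) + A'_s f_y (d − d') = [1106700 × (695 − 77.04) + 325500 × (695 − 40)] × 10⁻⁶ = 683.90 + 213.20 = 897.10 kN·m.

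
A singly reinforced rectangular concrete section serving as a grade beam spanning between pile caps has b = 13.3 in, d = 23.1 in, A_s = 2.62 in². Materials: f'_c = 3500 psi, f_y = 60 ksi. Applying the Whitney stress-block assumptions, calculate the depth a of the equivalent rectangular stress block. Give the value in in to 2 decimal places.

T = A_s f_y = 2.62 × 60 = 157.2 kips.
a = T/(0.85 f'_c b) = 157.2/(0.85 × 3.5 × 13.3) = 3.97 in.

a ≈ 3.97 in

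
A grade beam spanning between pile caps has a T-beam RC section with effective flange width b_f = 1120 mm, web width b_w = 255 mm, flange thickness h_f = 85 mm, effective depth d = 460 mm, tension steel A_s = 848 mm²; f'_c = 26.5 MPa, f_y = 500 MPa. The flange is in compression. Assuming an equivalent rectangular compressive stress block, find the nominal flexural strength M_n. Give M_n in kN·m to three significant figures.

Tension: T = A_s f_y = 848 × 500 = 424000 N.
Try a within the flange: a = T/(0.85 f'_c b_f) = 424000/(0.85 × 26.5 × 1120) = 16.81 mm.
Since a = 16.81 ≤ h_f = 85 mm, the stress block lies entirely in the flange; analyse as a rectangular beam of width b_f.
M_n = T(d − a/2) = 424000 × (460 − 8.405) = 191.48 × 10⁶ N·mm.
M_n = 191.48 kN·m.

M_n ≈ 191 kN·m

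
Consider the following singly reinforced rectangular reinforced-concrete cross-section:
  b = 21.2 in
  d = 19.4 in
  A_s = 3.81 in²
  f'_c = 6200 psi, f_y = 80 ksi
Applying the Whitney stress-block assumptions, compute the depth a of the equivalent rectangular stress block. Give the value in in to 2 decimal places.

T = A_s f_y = 3.81 × 80 = 304.8 kips.
a = T/(0.85 f'_c b) = 304.8/(0.85 × 6.2 × 21.2) = 2.73 in.

a ≈ 2.73 in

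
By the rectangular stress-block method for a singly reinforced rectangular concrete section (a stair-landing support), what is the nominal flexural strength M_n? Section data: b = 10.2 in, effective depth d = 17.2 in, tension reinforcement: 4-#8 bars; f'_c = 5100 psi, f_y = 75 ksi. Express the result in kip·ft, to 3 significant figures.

M_n ≈ 287 kip·ft

A_s = 4 × 0.79 = 3.16 in².
T = A_s f_y = 3.16 × 75 = 237 kips.
a = T/(0.85 f'_c b) = 237/(0.85 × 5.1 × 10.2) = 5.360 in.
M_n = T(d − a/2) = 237 × (17.2 − 2.68) = 3441.2 kip·in = 3441.2/12 = 286.77 kip·ft.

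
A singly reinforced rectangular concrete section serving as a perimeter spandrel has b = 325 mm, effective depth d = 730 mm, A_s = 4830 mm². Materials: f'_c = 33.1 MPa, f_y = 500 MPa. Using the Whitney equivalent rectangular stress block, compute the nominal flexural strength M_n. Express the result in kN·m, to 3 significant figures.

M_n ≈ 1440 kN·m

T = A_s f_y = 4830 × 500 = 2415000 N = 2415 kN.
From C = T: a = T/(0.85 f'_c b) = 2415000/(0.85 × 33.1 × 325) = 264.11 mm.
M_n = T(d − a/2) = 2415 kN × (730 − 132.055) mm = 1444.04 kN·m.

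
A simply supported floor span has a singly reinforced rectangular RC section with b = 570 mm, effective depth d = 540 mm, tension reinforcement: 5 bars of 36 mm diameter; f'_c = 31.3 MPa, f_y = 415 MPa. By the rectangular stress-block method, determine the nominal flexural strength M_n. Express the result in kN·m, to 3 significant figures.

M_n ≈ 994 kN·m

A_s = 5 × 1018 = 5090 mm².
T = A_s f_y = 5090 × 415 = 2112350 N = 2112.35 kN.
From C = T: a = T/(0.85 f'_c b) = 2112350/(0.85 × 31.3 × 570) = 139.29 mm.
M_n = T(d − a/2) = 2112.35 kN × (540 − 69.645) mm = 993.55 kN·m.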